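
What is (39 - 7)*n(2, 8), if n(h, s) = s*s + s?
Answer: 2304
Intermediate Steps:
n(h, s) = s + s**2 (n(h, s) = s**2 + s = s + s**2)
(39 - 7)*n(2, 8) = (39 - 7)*(8*(1 + 8)) = 32*(8*9) = 32*72 = 2304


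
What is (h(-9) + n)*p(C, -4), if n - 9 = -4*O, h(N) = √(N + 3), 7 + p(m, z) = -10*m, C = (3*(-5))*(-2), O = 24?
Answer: 26709 - 307*I*√6 ≈ 26709.0 - 751.99*I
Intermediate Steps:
C = 30 (C = -15*(-2) = 30)
p(m, z) = -7 - 10*m
h(N) = √(3 + N)
n = -87 (n = 9 - 4*24 = 9 - 96 = -87)
(h(-9) + n)*p(C, -4) = (√(3 - 9) - 87)*(-7 - 10*30) = (√(-6) - 87)*(-7 - 300) = (I*√6 - 87)*(-307) = (-87 + I*√6)*(-307) = 26709 - 307*I*√6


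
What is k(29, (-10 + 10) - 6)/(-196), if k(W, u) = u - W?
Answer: 5/28 ≈ 0.17857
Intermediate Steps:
k(29, (-10 + 10) - 6)/(-196) = (((-10 + 10) - 6) - 1*29)/(-196) = ((0 - 6) - 29)*(-1/196) = (-6 - 29)*(-1/196) = -35*(-1/196) = 5/28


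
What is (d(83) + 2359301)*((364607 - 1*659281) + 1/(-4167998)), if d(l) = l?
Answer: -1448898472532602876/2083999 ≈ -6.9525e+11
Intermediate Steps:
(d(83) + 2359301)*((364607 - 1*659281) + 1/(-4167998)) = (83 + 2359301)*((364607 - 1*659281) + 1/(-4167998)) = 2359384*((364607 - 659281) - 1/4167998) = 2359384*(-294674 - 1/4167998) = 2359384*(-1228200642653/4167998) = -1448898472532602876/2083999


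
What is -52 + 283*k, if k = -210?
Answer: -59482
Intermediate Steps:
-52 + 283*k = -52 + 283*(-210) = -52 - 59430 = -59482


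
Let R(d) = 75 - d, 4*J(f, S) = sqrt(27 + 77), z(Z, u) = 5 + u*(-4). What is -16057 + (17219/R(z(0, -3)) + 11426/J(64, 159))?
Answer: -914087/58 + 11426*sqrt(26)/13 ≈ -11278.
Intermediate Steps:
z(Z, u) = 5 - 4*u
J(f, S) = sqrt(26)/2 (J(f, S) = sqrt(27 + 77)/4 = sqrt(104)/4 = (2*sqrt(26))/4 = sqrt(26)/2)
-16057 + (17219/R(z(0, -3)) + 11426/J(64, 159)) = -16057 + (17219/(75 - (5 - 4*(-3))) + 11426/((sqrt(26)/2))) = -16057 + (17219/(75 - (5 + 12)) + 11426*(sqrt(26)/13)) = -16057 + (17219/(75 - 1*17) + 11426*sqrt(26)/13) = -16057 + (17219/(75 - 17) + 11426*sqrt(26)/13) = -16057 + (17219/58 + 11426*sqrt(26)/13) = -914087/58 + 11426*sqrt(26)/13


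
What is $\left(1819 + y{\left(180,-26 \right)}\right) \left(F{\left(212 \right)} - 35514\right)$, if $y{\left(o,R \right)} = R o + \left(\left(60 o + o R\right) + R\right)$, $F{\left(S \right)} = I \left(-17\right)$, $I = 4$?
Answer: $-115036606$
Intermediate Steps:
$F{\left(S \right)} = -68$ ($F{\left(S \right)} = 4 \left(-17\right) = -68$)
$y{\left(o,R \right)} = R + 60 o + 2 R o$ ($y{\left(o,R \right)} = R o + \left(\left(60 o + R o\right) + R\right) = R o + \left(R + 60 o + R o\right) = R + 60 o + 2 R o$)
$\left(1819 + y{\left(180,-26 \right)}\right) \left(F{\left(212 \right)} - 35514\right) = \left(1819 + \left(-26 + 60 \cdot 180 + 2 \left(-26\right) 180\right)\right) \left(-68 - 35514\right) = \left(1819 - -1414\right) \left(-35582\right) = \left(1819 + 1414\right) \left(-35582\right) = 3233 \left(-35582\right) = -115036606$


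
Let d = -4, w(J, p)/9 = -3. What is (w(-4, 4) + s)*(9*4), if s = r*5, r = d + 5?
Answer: -792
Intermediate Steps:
w(J, p) = -27 (w(J, p) = 9*(-3) = -27)
r = 1 (r = -4 + 5 = 1)
s = 5 (s = 1*5 = 5)
(w(-4, 4) + s)*(9*4) = (-27 + 5)*(9*4) = -22*36 = -792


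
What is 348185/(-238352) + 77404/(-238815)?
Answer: -101601198983/56922032880 ≈ -1.7849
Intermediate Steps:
348185/(-238352) + 77404/(-238815) = 348185*(-1/238352) + 77404*(-1/238815) = -348185/238352 - 77404/238815 = -101601198983/56922032880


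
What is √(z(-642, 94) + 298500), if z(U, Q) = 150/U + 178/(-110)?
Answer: √10337953527770/5885 ≈ 546.35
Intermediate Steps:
z(U, Q) = -89/55 + 150/U (z(U, Q) = 150/U + 178*(-1/110) = 150/U - 89/55 = -89/55 + 150/U)
√(z(-642, 94) + 298500) = √((-89/55 + 150/(-642)) + 298500) = √((-89/55 + 150*(-1/642)) + 298500) = √((-89/55 - 25/107) + 298500) = √(-10898/5885 + 298500) = √(1756661602/5885) = √10337953527770/5885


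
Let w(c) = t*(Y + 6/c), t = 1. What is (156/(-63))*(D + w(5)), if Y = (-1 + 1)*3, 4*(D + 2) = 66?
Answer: -4082/105 ≈ -38.876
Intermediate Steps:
D = 29/2 (D = -2 + (¼)*66 = -2 + 33/2 = 29/2 ≈ 14.500)
Y = 0 (Y = 0*3 = 0)
w(c) = 6/c (w(c) = 1*(0 + 6/c) = 1*(6/c) = 6/c)
(156/(-63))*(D + w(5)) = (156/(-63))*(29/2 + 6/5) = (156*(-1/63))*(29/2 + 6*(⅕)) = -52*(29/2 + 6/5)/21 = -52/21*157/10 = -4082/105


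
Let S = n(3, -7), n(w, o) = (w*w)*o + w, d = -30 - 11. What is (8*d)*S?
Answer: 19680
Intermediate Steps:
d = -41
n(w, o) = w + o*w**2 (n(w, o) = w**2*o + w = o*w**2 + w = w + o*w**2)
S = -60 (S = 3*(1 - 7*3) = 3*(1 - 21) = 3*(-20) = -60)
(8*d)*S = (8*(-41))*(-60) = -328*(-60) = 19680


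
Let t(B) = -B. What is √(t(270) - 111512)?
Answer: I*√111782 ≈ 334.34*I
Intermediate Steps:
√(t(270) - 111512) = √(-1*270 - 111512) = √(-270 - 111512) = √(-111782) = I*√111782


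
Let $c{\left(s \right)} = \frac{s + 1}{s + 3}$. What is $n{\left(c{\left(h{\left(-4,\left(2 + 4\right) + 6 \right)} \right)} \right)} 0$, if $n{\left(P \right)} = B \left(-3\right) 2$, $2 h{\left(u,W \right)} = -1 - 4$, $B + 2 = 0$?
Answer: $0$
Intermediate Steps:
$B = -2$ ($B = -2 + 0 = -2$)
$h{\left(u,W \right)} = - \frac{5}{2}$ ($h{\left(u,W \right)} = \frac{-1 - 4}{2} = \frac{1}{2} \left(-5\right) = - \frac{5}{2}$)
$c{\left(s \right)} = \frac{1 + s}{3 + s}$
$n{\left(P \right)} = 12$ ($n{\left(P \right)} = \left(-2\right) \left(-3\right) 2 = 6 \cdot 2 = 12$)
$n{\left(c{\left(h{\left(-4,\left(2 + 4\right) + 6 \right)} \right)} \right)} 0 = 12 \cdot 0 = 0$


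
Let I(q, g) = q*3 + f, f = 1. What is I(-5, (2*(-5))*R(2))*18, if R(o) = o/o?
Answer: -252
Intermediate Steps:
R(o) = 1
I(q, g) = 1 + 3*q (I(q, g) = q*3 + 1 = 3*q + 1 = 1 + 3*q)
I(-5, (2*(-5))*R(2))*18 = (1 + 3*(-5))*18 = (1 - 15)*18 = -14*18 = -252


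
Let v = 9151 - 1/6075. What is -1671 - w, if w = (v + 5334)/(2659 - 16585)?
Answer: -70639677788/42300225 ≈ -1670.0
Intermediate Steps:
v = 55592324/6075 (v = 9151 - 1*1/6075 = 9151 - 1/6075 = 55592324/6075 ≈ 9151.0)
w = -43998187/42300225 (w = (55592324/6075 + 5334)/(2659 - 16585) = (87996374/6075)/(-13926) = (87996374/6075)*(-1/13926) = -43998187/42300225 ≈ -1.0401)
-1671 - w = -1671 - 1*(-43998187/42300225) = -1671 + 43998187/42300225 = -70639677788/42300225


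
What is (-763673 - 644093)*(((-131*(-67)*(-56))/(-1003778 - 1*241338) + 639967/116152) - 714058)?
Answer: 18172174110581850129445/18077839204 ≈ 1.0052e+12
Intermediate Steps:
(-763673 - 644093)*(((-131*(-67)*(-56))/(-1003778 - 1*241338) + 639967/116152) - 714058) = -1407766*(((8777*(-56))/(-1003778 - 241338) + 639967*(1/116152)) - 714058) = -1407766*((-491512/(-1245116) + 639967/116152) - 714058) = -1407766*((-491512*(-1/1245116) + 639967/116152) - 714058) = -1407766*((122878/311279 + 639967/116152) - 714058) = -1407766*(213480813249/36155678408 - 714058) = -1407766*(-25817037931846415/36155678408) = 18172174110581850129445/18077839204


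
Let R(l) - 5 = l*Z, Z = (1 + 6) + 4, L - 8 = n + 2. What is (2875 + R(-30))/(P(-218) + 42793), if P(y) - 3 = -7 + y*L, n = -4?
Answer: 850/13827 ≈ 0.061474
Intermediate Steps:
L = 6 (L = 8 + (-4 + 2) = 8 - 2 = 6)
Z = 11 (Z = 7 + 4 = 11)
P(y) = -4 + 6*y (P(y) = 3 + (-7 + y*6) = 3 + (-7 + 6*y) = -4 + 6*y)
R(l) = 5 + 11*l (R(l) = 5 + l*11 = 5 + 11*l)
(2875 + R(-30))/(P(-218) + 42793) = (2875 + (5 + 11*(-30)))/((-4 + 6*(-218)) + 42793) = (2875 + (5 - 330))/((-4 - 1308) + 42793) = (2875 - 325)/(-1312 + 42793) = 2550/41481 = 2550*(1/41481) = 850/13827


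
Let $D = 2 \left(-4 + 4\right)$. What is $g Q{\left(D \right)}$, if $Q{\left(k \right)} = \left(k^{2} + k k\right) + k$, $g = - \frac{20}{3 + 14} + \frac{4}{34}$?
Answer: $0$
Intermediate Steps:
$D = 0$ ($D = 2 \cdot 0 = 0$)
$g = - \frac{18}{17}$ ($g = - \frac{20}{17} + 4 \cdot \frac{1}{34} = \left(-20\right) \frac{1}{17} + \frac{2}{17} = - \frac{20}{17} + \frac{2}{17} = - \frac{18}{17} \approx -1.0588$)
$Q{\left(k \right)} = k + 2 k^{2}$ ($Q{\left(k \right)} = \left(k^{2} + k^{2}\right) + k = 2 k^{2} + k = k + 2 k^{2}$)
$g Q{\left(D \right)} = - \frac{18 \cdot 0 \left(1 + 2 \cdot 0\right)}{17} = - \frac{18 \cdot 0 \left(1 + 0\right)}{17} = - \frac{18 \cdot 0 \cdot 1}{17} = \left(- \frac{18}{17}\right) 0 = 0$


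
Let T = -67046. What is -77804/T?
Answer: 38902/33523 ≈ 1.1605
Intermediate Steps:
-77804/T = -77804/(-67046) = -77804*(-1)/67046 = -1*(-38902/33523) = 38902/33523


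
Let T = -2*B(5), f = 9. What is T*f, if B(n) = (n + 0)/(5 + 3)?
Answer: -45/4 ≈ -11.250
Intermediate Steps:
B(n) = n/8
T = -5/4 ≈ -1.2500
T*f = -5/4*9 = -45/4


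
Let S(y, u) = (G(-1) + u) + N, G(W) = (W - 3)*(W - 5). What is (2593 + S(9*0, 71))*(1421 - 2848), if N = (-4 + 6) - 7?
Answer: -3828641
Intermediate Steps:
G(W) = (-5 + W)*(-3 + W) (G(W) = (-3 + W)*(-5 + W) = (-5 + W)*(-3 + W))
N = -5 (N = 2 - 7 = -5)
S(y, u) = 19 + u (S(y, u) = ((15 + (-1)² - 8*(-1)) + u) - 5 = ((15 + 1 + 8) + u) - 5 = (24 + u) - 5 = 19 + u)
(2593 + S(9*0, 71))*(1421 - 2848) = (2593 + (19 + 71))*(1421 - 2848) = (2593 + 90)*(-1427) = 2683*(-1427) = -3828641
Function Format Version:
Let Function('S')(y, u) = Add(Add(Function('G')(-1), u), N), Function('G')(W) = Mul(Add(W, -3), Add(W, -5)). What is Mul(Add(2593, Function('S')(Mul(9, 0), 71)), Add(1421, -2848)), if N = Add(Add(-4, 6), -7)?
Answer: -3828641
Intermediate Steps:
Function('G')(W) = Mul(Add(-5, W), Add(-3, W)) (Function('G')(W) = Mul(Add(-3, W), Add(-5, W)) = Mul(Add(-5, W), Add(-3, W)))
N = -5 (N = Add(2, -7) = -5)
Function('S')(y, u) = Add(19, u) (Function('S')(y, u) = Add(Add(Add(15, Pow(-1, 2), Mul(-8, -1)), u), -5) = Add(Add(Add(15, 1, 8), u), -5) = Add(Add(24, u), -5) = Add(19, u))
Mul(Add(2593, Function('S')(Mul(9, 0), 71)), Add(1421, -2848)) = Mul(Add(2593, Add(19, 71)), Add(1421, -2848)) = Mul(Add(2593, 90), -1427) = Mul(2683, -1427) = -3828641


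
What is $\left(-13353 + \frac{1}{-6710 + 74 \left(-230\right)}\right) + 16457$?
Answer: $\frac{73657919}{23730} \approx 3104.0$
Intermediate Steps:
$\left(-13353 + \frac{1}{-6710 + 74 \left(-230\right)}\right) + 16457 = \left(-13353 + \frac{1}{-6710 - 17020}\right) + 16457 = \left(-13353 + \frac{1}{-23730}\right) + 16457 = \left(-13353 - \frac{1}{23730}\right) + 16457 = - \frac{316866691}{23730} + 16457 = \frac{73657919}{23730}$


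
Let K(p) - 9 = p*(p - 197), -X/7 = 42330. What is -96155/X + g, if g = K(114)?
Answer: -560184455/59262 ≈ -9452.7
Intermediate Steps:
X = -296310 (X = -7*42330 = -296310)
K(p) = 9 + p*(-197 + p) (K(p) = 9 + p*(p - 197) = 9 + p*(-197 + p))
g = -9453 (g = 9 + 114**2 - 197*114 = 9 + 12996 - 22458 = -9453)
-96155/X + g = -96155/(-296310) - 9453 = -96155*(-1/296310) - 9453 = 19231/59262 - 9453 = -560184455/59262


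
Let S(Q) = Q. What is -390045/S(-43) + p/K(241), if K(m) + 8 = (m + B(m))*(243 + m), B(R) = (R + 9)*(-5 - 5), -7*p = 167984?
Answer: 746308838243/82275641 ≈ 9070.8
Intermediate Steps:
p = -167984/7 (p = -⅐*167984 = -167984/7 ≈ -23998.)
B(R) = -90 - 10*R (B(R) = (9 + R)*(-10) = -90 - 10*R)
K(m) = -8 + (-90 - 9*m)*(243 + m) (K(m) = -8 + (m + (-90 - 10*m))*(243 + m) = -8 + (-90 - 9*m)*(243 + m))
-390045/S(-43) + p/K(241) = -390045/(-43) - 167984/(7*(-21878 - 2277*241 - 9*241²)) = -390045*(-1/43) - 167984/(7*(-21878 - 548757 - 9*58081)) = 390045/43 - 167984/(7*(-21878 - 548757 - 522729)) = 390045/43 - 167984/7/(-1093364) = 390045/43 - 167984/7*(-1/1093364) = 390045/43 + 41996/1913387 = 746308838243/82275641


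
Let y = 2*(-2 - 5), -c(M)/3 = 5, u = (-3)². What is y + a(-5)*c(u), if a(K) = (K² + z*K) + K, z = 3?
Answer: -89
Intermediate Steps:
u = 9
a(K) = K² + 4*K (a(K) = (K² + 3*K) + K = K² + 4*K)
c(M) = -15 (c(M) = -3*5 = -15)
y = -14 (y = 2*(-7) = -14)
y + a(-5)*c(u) = -14 - 5*(4 - 5)*(-15) = -14 - 5*(-1)*(-15) = -14 + 5*(-15) = -14 - 75 = -89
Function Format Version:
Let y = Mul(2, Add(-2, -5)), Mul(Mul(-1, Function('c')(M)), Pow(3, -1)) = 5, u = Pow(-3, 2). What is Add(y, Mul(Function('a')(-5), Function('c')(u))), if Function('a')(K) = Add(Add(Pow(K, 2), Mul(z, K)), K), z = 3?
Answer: -89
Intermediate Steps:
u = 9
Function('a')(K) = Add(Pow(K, 2), Mul(4, K)) (Function('a')(K) = Add(Add(Pow(K, 2), Mul(3, K)), K) = Add(Pow(K, 2), Mul(4, K)))
Function('c')(M) = -15 (Function('c')(M) = Mul(-3, 5) = -15)
y = -14 (y = Mul(2, -7) = -14)
Add(y, Mul(Function('a')(-5), Function('c')(u))) = Add(-14, Mul(Mul(-5, Add(4, -5)), -15)) = Add(-14, Mul(Mul(-5, -1), -15)) = Add(-14, Mul(5, -15)) = Add(-14, -75) = -89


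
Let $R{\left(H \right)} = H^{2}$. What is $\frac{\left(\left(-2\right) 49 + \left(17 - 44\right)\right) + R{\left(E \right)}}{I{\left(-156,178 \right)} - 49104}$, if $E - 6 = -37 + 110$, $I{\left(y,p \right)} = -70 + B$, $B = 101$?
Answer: $- \frac{6116}{49073} \approx -0.12463$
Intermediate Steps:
$I{\left(y,p \right)} = 31$ ($I{\left(y,p \right)} = -70 + 101 = 31$)
$E = 79$ ($E = 6 + \left(-37 + 110\right) = 6 + 73 = 79$)
$\frac{\left(\left(-2\right) 49 + \left(17 - 44\right)\right) + R{\left(E \right)}}{I{\left(-156,178 \right)} - 49104} = \frac{\left(\left(-2\right) 49 + \left(17 - 44\right)\right) + 79^{2}}{31 - 49104} = \frac{\left(-98 + \left(17 - 44\right)\right) + 6241}{-49073} = \left(\left(-98 - 27\right) + 6241\right) \left(- \frac{1}{49073}\right) = \left(-125 + 6241\right) \left(- \frac{1}{49073}\right) = 6116 \left(- \frac{1}{49073}\right) = - \frac{6116}{49073}$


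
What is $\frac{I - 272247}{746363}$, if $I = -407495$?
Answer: $- \frac{679742}{746363} \approx -0.91074$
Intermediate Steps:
$\frac{I - 272247}{746363} = \frac{-407495 - 272247}{746363} = \left(-679742\right) \frac{1}{746363} = - \frac{679742}{746363}$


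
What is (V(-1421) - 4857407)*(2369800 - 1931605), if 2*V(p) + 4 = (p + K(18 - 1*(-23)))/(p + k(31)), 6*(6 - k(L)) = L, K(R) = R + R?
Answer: -18136881441260040/8521 ≈ -2.1285e+12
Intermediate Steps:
K(R) = 2*R
k(L) = 6 - L/6
V(p) = -2 + (82 + p)/(2*(⅚ + p)) (V(p) = -2 + ((p + 2*(18 - 1*(-23)))/(p + (6 - ⅙*31)))/2 = -2 + ((p + 2*(18 + 23))/(p + (6 - 31/6)))/2 = -2 + ((p + 2*41)/(p + ⅚))/2 = -2 + ((p + 82)/(⅚ + p))/2 = -2 + ((82 + p)/(⅚ + p))/2 = -2 + (82 + p)/(2*(⅚ + p)))
(V(-1421) - 4857407)*(2369800 - 1931605) = ((236 - 9*(-1421))/(5 + 6*(-1421)) - 4857407)*(2369800 - 1931605) = ((236 + 12789)/(5 - 8526) - 4857407)*438195 = (13025/(-8521) - 4857407)*438195 = (-1/8521*13025 - 4857407)*438195 = (-13025/8521 - 4857407)*438195 = -41389978072/8521*438195 = -18136881441260040/8521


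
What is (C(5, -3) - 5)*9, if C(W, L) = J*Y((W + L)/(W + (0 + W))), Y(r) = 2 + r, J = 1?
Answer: -126/5 ≈ -25.200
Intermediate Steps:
C(W, L) = 2 + (L + W)/(2*W) (C(W, L) = 1*(2 + (W + L)/(W + (0 + W))) = 1*(2 + (L + W)/(W + W)) = 1*(2 + (L + W)/((2*W))) = 1*(2 + (L + W)*(1/(2*W))) = 1*(2 + (L + W)/(2*W)) = 2 + (L + W)/(2*W))
(C(5, -3) - 5)*9 = ((1/2)*(-3 + 5*5)/5 - 5)*9 = ((1/2)*(1/5)*(-3 + 25) - 5)*9 = ((1/2)*(1/5)*22 - 5)*9 = (11/5 - 5)*9 = -14/5*9 = -126/5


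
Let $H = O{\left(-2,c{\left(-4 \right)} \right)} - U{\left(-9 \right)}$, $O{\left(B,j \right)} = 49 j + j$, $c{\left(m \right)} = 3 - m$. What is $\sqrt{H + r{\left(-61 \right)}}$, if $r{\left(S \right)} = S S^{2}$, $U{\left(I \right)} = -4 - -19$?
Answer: $i \sqrt{226646} \approx 476.07 i$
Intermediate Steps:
$U{\left(I \right)} = 15$ ($U{\left(I \right)} = -4 + 19 = 15$)
$O{\left(B,j \right)} = 50 j$
$r{\left(S \right)} = S^{3}$
$H = 335$ ($H = 50 \left(3 - -4\right) - 15 = 50 \left(3 + 4\right) - 15 = 50 \cdot 7 - 15 = 350 - 15 = 335$)
$\sqrt{H + r{\left(-61 \right)}} = \sqrt{335 + \left(-61\right)^{3}} = \sqrt{335 - 226981} = \sqrt{-226646} = i \sqrt{226646}$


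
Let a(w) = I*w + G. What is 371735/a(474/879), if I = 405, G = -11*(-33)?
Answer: 108918355/170349 ≈ 639.38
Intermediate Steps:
G = 363
a(w) = 363 + 405*w (a(w) = 405*w + 363 = 363 + 405*w)
371735/a(474/879) = 371735/(363 + 405*(474/879)) = 371735/(363 + 405*(474*(1/879))) = 371735/(363 + 405*(158/293)) = 371735/(363 + 63990/293) = 371735/(170349/293) = 371735*(293/170349) = 108918355/170349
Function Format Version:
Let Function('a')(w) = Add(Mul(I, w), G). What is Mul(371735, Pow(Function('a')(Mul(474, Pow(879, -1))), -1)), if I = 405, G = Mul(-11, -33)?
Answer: Rational(108918355, 170349) ≈ 639.38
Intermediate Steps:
G = 363
Function('a')(w) = Add(363, Mul(405, w)) (Function('a')(w) = Add(Mul(405, w), 363) = Add(363, Mul(405, w)))
Mul(371735, Pow(Function('a')(Mul(474, Pow(879, -1))), -1)) = Mul(371735, Pow(Add(363, Mul(405, Mul(474, Pow(879, -1)))), -1)) = Mul(371735, Pow(Add(363, Mul(405, Mul(474, Rational(1, 879)))), -1)) = Mul(371735, Pow(Add(363, Mul(405, Rational(158, 293))), -1)) = Mul(371735, Pow(Add(363, Rational(63990, 293)), -1)) = Mul(371735, Pow(Rational(170349, 293), -1)) = Mul(371735, Rational(293, 170349)) = Rational(108918355, 170349)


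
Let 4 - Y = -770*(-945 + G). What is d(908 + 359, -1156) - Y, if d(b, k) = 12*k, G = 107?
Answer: 631384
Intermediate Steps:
Y = -645256 (Y = 4 - (-770)*(-945 + 107) = 4 - (-770)*(-838) = 4 - 1*645260 = 4 - 645260 = -645256)
d(908 + 359, -1156) - Y = 12*(-1156) - 1*(-645256) = -13872 + 645256 = 631384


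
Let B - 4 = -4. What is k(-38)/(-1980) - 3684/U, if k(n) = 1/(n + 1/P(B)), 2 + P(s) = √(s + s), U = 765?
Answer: -6240679/1295910 ≈ -4.8157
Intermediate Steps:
B = 0 (B = 4 - 4 = 0)
P(s) = -2 + √2*√s (P(s) = -2 + √(s + s) = -2 + √(2*s) = -2 + √2*√s)
k(n) = 1/(-½ + n) (k(n) = 1/(n + 1/(-2 + √2*√0)) = 1/(n + 1/(-2 + √2*0)) = 1/(n + 1/(-2 + 0)) = 1/(n + 1/(-2)) = 1/(n - ½) = 1/(-½ + n))
k(-38)/(-1980) - 3684/U = (2/(-1 + 2*(-38)))/(-1980) - 3684/765 = (2/(-1 - 76))*(-1/1980) - 3684*1/765 = (2/(-77))*(-1/1980) - 1228/255 = (2*(-1/77))*(-1/1980) - 1228/255 = -2/77*(-1/1980) - 1228/255 = 1/76230 - 1228/255 = -6240679/1295910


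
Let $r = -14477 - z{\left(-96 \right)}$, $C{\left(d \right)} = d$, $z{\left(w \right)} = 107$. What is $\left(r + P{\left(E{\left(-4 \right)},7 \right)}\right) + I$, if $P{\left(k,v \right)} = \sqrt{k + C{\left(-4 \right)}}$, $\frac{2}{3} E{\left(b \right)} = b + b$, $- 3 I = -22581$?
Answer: $-7057 + 4 i \approx -7057.0 + 4.0 i$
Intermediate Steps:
$I = 7527$ ($I = \left(- \frac{1}{3}\right) \left(-22581\right) = 7527$)
$E{\left(b \right)} = 3 b$ ($E{\left(b \right)} = \frac{3 \left(b + b\right)}{2} = \frac{3 \cdot 2 b}{2} = 3 b$)
$P{\left(k,v \right)} = \sqrt{-4 + k}$ ($P{\left(k,v \right)} = \sqrt{k - 4} = \sqrt{-4 + k}$)
$r = -14584$ ($r = -14477 - 107 = -14584$)
$\left(r + P{\left(E{\left(-4 \right)},7 \right)}\right) + I = \left(-14584 + \sqrt{-4 + 3 \left(-4\right)}\right) + 7527 = \left(-14584 + \sqrt{-4 - 12}\right) + 7527 = \left(-14584 + \sqrt{-16}\right) + 7527 = \left(-14584 + 4 i\right) + 7527 = -7057 + 4 i$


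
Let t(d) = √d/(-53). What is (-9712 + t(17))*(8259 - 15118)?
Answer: 66614608 + 6859*√17/53 ≈ 6.6615e+7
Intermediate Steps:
t(d) = -√d/53
(-9712 + t(17))*(8259 - 15118) = (-9712 - √17/53)*(8259 - 15118) = (-9712 - √17/53)*(-6859) = 66614608 + 6859*√17/53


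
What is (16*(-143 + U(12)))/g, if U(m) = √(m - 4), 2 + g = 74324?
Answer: -1144/37161 + 16*√2/37161 ≈ -0.030176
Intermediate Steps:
g = 74322 (g = -2 + 74324 = 74322)
U(m) = √(-4 + m)
(16*(-143 + U(12)))/g = (16*(-143 + √(-4 + 12)))/74322 = (16*(-143 + √8))*(1/74322) = (16*(-143 + 2*√2))*(1/74322) = (-2288 + 32*√2)*(1/74322) = -1144/37161 + 16*√2/37161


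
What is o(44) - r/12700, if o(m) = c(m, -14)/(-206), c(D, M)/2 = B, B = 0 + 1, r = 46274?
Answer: -2389461/654050 ≈ -3.6533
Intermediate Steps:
B = 1
c(D, M) = 2 (c(D, M) = 2*1 = 2)
o(m) = -1/103 (o(m) = 2/(-206) = 2*(-1/206) = -1/103)
o(44) - r/12700 = -1/103 - 46274/12700 = -1/103 - 1*23137/6350 = -1/103 - 23137/6350 = -2389461/654050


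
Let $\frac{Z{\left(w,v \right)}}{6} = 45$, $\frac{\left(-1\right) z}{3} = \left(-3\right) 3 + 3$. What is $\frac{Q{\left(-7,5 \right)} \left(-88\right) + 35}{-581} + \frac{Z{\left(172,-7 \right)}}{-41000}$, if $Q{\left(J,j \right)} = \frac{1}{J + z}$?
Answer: $- \frac{126387}{2382100} \approx -0.053057$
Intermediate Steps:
$z = 18$ ($z = - 3 \left(\left(-3\right) 3 + 3\right) = - 3 \left(-9 + 3\right) = \left(-3\right) \left(-6\right) = 18$)
$Z{\left(w,v \right)} = 270$ ($Z{\left(w,v \right)} = 6 \cdot 45 = 270$)
$Q{\left(J,j \right)} = \frac{1}{18 + J}$ ($Q{\left(J,j \right)} = \frac{1}{J + 18} = \frac{1}{18 + J}$)
$\frac{Q{\left(-7,5 \right)} \left(-88\right) + 35}{-581} + \frac{Z{\left(172,-7 \right)}}{-41000} = \frac{\frac{1}{18 - 7} \left(-88\right) + 35}{-581} + \frac{270}{-41000} = \left(\frac{1}{11} \left(-88\right) + 35\right) \left(- \frac{1}{581}\right) + 270 \left(- \frac{1}{41000}\right) = \left(\frac{1}{11} \left(-88\right) + 35\right) \left(- \frac{1}{581}\right) - \frac{27}{4100} = \left(-8 + 35\right) \left(- \frac{1}{581}\right) - \frac{27}{4100} = 27 \left(- \frac{1}{581}\right) - \frac{27}{4100} = - \frac{27}{581} - \frac{27}{4100} = - \frac{126387}{2382100}$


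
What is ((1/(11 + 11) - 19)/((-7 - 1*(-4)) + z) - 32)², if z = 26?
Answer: 275858881/256036 ≈ 1077.4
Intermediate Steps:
((1/(11 + 11) - 19)/((-7 - 1*(-4)) + z) - 32)² = ((1/(11 + 11) - 19)/((-7 - 1*(-4)) + 26) - 32)² = ((1/22 - 19)/((-7 + 4) + 26) - 32)² = ((1/22 - 19)/(-3 + 26) - 32)² = (-417/22/23 - 32)² = (-417/22*1/23 - 32)² = (-417/506 - 32)² = (-16609/506)² = 275858881/256036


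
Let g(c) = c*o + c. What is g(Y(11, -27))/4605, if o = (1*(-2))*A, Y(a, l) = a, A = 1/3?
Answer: 11/13815 ≈ 0.00079624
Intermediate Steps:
A = ⅓ (A = 1*(⅓) = ⅓ ≈ 0.33333)
o = -⅔ (o = (1*(-2))*(⅓) = -2*⅓ = -⅔ ≈ -0.66667)
g(c) = c/3 (g(c) = c*(-⅔) + c = -2*c/3 + c = c/3)
g(Y(11, -27))/4605 = ((⅓)*11)/4605 = (11/3)*(1/4605) = 11/13815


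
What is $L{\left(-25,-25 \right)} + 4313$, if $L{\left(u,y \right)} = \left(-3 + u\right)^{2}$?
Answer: $5097$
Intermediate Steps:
$L{\left(-25,-25 \right)} + 4313 = \left(-3 - 25\right)^{2} + 4313 = \left(-28\right)^{2} + 4313 = 784 + 4313 = 5097$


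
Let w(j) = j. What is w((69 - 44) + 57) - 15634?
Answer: -15552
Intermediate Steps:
w((69 - 44) + 57) - 15634 = ((69 - 44) + 57) - 15634 = (25 + 57) - 15634 = 82 - 15634 = -15552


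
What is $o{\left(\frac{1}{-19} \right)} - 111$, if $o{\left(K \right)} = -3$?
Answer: $-114$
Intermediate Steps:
$o{\left(\frac{1}{-19} \right)} - 111 = -3 - 111 = -114$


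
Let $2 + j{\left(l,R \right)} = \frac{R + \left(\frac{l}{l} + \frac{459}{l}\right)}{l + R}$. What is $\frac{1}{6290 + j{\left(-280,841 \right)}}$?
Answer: $\frac{14280}{89814031} \approx 0.000159$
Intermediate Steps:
$j{\left(l,R \right)} = -2 + \frac{1 + R + \frac{459}{l}}{R + l}$ ($j{\left(l,R \right)} = -2 + \frac{R + \left(\frac{l}{l} + \frac{459}{l}\right)}{l + R} = -2 + \frac{R + \left(1 + \frac{459}{l}\right)}{R + l} = -2 + \frac{1 + R + \frac{459}{l}}{R + l}$)
$\frac{1}{6290 + j{\left(-280,841 \right)}} = \frac{1}{6290 + \frac{459 - 280 - 2 \left(-280\right)^{2} - 841 \left(-280\right)}{\left(-280\right) \left(841 - 280\right)}} = \frac{1}{6290 - \frac{459 - 280 - 156800 + 235480}{280 \cdot 561}} = \frac{1}{6290 - \frac{459 - 280 - 156800 + 235480}{157080}} = \frac{1}{6290 - \frac{1}{157080} \cdot 78859} = \frac{1}{6290 - \frac{7169}{14280}} = \frac{1}{\frac{89814031}{14280}} = \frac{14280}{89814031}$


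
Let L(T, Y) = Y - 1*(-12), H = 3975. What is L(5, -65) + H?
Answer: 3922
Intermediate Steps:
L(T, Y) = 12 + Y (L(T, Y) = Y + 12 = 12 + Y)
L(5, -65) + H = (12 - 65) + 3975 = -53 + 3975 = 3922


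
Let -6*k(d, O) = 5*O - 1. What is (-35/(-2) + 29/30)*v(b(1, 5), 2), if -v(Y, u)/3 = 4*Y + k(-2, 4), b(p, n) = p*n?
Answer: -27977/30 ≈ -932.57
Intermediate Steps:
k(d, O) = 1/6 - 5*O/6 (k(d, O) = -(5*O - 1)/6 = -(-1 + 5*O)/6 = 1/6 - 5*O/6)
b(p, n) = n*p
v(Y, u) = 19/2 - 12*Y (v(Y, u) = -3*(4*Y + (1/6 - 5/6*4)) = -3*(4*Y + (1/6 - 10/3)) = -3*(4*Y - 19/6) = -3*(-19/6 + 4*Y) = 19/2 - 12*Y)
(-35/(-2) + 29/30)*v(b(1, 5), 2) = (-35/(-2) + 29/30)*(19/2 - 60) = (-35*(-1/2) + 29*(1/30))*(19/2 - 12*5) = (35/2 + 29/30)*(19/2 - 60) = (277/15)*(-101/2) = -27977/30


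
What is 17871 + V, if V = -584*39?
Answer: -4905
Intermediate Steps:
V = -22776
17871 + V = 17871 - 22776 = -4905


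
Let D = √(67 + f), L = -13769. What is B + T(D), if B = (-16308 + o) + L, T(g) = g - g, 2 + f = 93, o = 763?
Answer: -29314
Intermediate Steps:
f = 91 (f = -2 + 93 = 91)
D = √158 (D = √(67 + 91) = √158 ≈ 12.570)
T(g) = 0
B = -29314 (B = (-16308 + 763) - 13769 = -15545 - 13769 = -29314)
B + T(D) = -29314 + 0 = -29314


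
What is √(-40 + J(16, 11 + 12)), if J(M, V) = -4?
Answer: 2*I*√11 ≈ 6.6332*I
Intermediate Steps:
√(-40 + J(16, 11 + 12)) = √(-40 - 4) = √(-44) = 2*I*√11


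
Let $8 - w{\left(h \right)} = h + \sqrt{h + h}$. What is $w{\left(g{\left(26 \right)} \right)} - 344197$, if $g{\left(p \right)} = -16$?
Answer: $-344173 - 4 i \sqrt{2} \approx -3.4417 \cdot 10^{5} - 5.6569 i$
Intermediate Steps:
$w{\left(h \right)} = 8 - h - \sqrt{2} \sqrt{h}$ ($w{\left(h \right)} = 8 - \left(h + \sqrt{h + h}\right) = 8 - \left(h + \sqrt{2 h}\right) = 8 - \left(h + \sqrt{2} \sqrt{h}\right) = 8 - h - \sqrt{2} \sqrt{h}$)
$w{\left(g{\left(26 \right)} \right)} - 344197 = \left(8 - -16 - \sqrt{2} \sqrt{-16}\right) - 344197 = \left(8 + 16 - \sqrt{2} \cdot 4 i\right) - 344197 = \left(8 + 16 - 4 i \sqrt{2}\right) - 344197 = \left(24 - 4 i \sqrt{2}\right) - 344197 = -344173 - 4 i \sqrt{2}$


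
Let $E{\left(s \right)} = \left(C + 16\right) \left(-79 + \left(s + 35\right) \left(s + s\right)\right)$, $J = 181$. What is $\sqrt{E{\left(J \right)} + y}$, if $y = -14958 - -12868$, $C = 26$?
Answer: $8 \sqrt{51229} \approx 1810.7$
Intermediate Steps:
$E{\left(s \right)} = -3318 + 84 s \left(35 + s\right)$ ($E{\left(s \right)} = \left(26 + 16\right) \left(-79 + \left(s + 35\right) \left(s + s\right)\right) = 42 \left(-79 + \left(35 + s\right) 2 s\right) = 42 \left(-79 + 2 s \left(35 + s\right)\right) = -3318 + 84 s \left(35 + s\right)$)
$y = -2090$ ($y = -14958 + 12868 = -2090$)
$\sqrt{E{\left(J \right)} + y} = \sqrt{\left(-3318 + 84 \cdot 181^{2} + 2940 \cdot 181\right) - 2090} = \sqrt{\left(-3318 + 84 \cdot 32761 + 532140\right) - 2090} = \sqrt{\left(-3318 + 2751924 + 532140\right) - 2090} = \sqrt{3280746 - 2090} = \sqrt{3278656} = 8 \sqrt{51229}$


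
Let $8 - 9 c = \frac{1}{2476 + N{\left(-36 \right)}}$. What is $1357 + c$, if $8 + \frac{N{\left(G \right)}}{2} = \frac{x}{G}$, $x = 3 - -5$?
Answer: $\frac{270524047}{199224} \approx 1357.9$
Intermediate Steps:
$x = 8$ ($x = 3 + 5 = 8$)
$N{\left(G \right)} = -16 + \frac{16}{G}$ ($N{\left(G \right)} = -16 + 2 \frac{8}{G} = -16 + \frac{16}{G}$)
$c = \frac{177079}{199224}$ ($c = \frac{8}{9} - \frac{1}{9 \left(2476 - \left(16 - \frac{16}{-36}\right)\right)} = \frac{8}{9} - \frac{1}{9 \left(2476 + \left(-16 + 16 \left(- \frac{1}{36}\right)\right)\right)} = \frac{8}{9} - \frac{1}{9 \left(2476 - \frac{148}{9}\right)} = \frac{8}{9} - \frac{1}{9 \cdot \frac{22136}{9}} = \frac{8}{9} - \frac{1}{22136} = \frac{177079}{199224} \approx 0.88884$)
$1357 + c = 1357 + \frac{177079}{199224} = \frac{270524047}{199224}$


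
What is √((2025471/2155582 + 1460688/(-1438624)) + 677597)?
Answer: √13147700635042857025156157/4404931817 ≈ 823.16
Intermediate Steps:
√((2025471/2155582 + 1460688/(-1438624)) + 677597) = √((2025471*(1/2155582) + 1460688*(-1/1438624)) + 677597) = √((2025471/2155582 - 91293/89914) + 677597) = √(-333439728/4404931817 + 677597) = √(2984768250964021/4404931817) = √13147700635042857025156157/4404931817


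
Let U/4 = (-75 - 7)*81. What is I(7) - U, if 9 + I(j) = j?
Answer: 26566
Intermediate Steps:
I(j) = -9 + j
U = -26568 (U = 4*((-75 - 7)*81) = 4*(-82*81) = 4*(-6642) = -26568)
I(7) - U = (-9 + 7) - 1*(-26568) = -2 + 26568 = 26566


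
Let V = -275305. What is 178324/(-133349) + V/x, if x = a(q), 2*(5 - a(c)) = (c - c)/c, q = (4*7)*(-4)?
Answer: -7342507613/133349 ≈ -55062.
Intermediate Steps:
q = -112 (q = 28*(-4) = -112)
a(c) = 5 (a(c) = 5 - (c - c)/(2*c) = 5 - 0/c = 5 - ½*0 = 5 + 0 = 5)
x = 5
178324/(-133349) + V/x = 178324/(-133349) - 275305/5 = 178324*(-1/133349) - 275305*⅕ = -178324/133349 - 55061 = -7342507613/133349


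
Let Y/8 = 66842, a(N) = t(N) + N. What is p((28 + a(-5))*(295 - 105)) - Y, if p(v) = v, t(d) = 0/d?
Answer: -530366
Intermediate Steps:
t(d) = 0
a(N) = N (a(N) = 0 + N = N)
Y = 534736 (Y = 8*66842 = 534736)
p((28 + a(-5))*(295 - 105)) - Y = (28 - 5)*(295 - 105) - 1*534736 = 23*190 - 534736 = 4370 - 534736 = -530366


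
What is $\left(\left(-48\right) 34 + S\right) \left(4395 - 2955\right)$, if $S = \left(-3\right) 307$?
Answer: $-3676320$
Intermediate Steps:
$S = -921$
$\left(\left(-48\right) 34 + S\right) \left(4395 - 2955\right) = \left(\left(-48\right) 34 - 921\right) \left(4395 - 2955\right) = \left(-1632 - 921\right) 1440 = \left(-2553\right) 1440 = -3676320$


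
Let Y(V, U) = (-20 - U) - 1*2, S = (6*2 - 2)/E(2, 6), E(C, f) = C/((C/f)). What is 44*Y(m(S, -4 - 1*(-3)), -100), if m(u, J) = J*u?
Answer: 3432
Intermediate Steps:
E(C, f) = f (E(C, f) = C*(f/C) = f)
S = 5/3 (S = (6*2 - 2)/6 = (12 - 2)*(1/6) = 10*(1/6) = 5/3 ≈ 1.6667)
Y(V, U) = -22 - U (Y(V, U) = (-20 - U) - 2 = -22 - U)
44*Y(m(S, -4 - 1*(-3)), -100) = 44*(-22 - 1*(-100)) = 44*(-22 + 100) = 44*78 = 3432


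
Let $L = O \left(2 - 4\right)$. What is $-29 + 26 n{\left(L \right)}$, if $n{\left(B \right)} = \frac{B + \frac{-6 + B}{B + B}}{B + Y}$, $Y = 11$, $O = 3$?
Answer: $-55$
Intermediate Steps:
$L = -6$ ($L = 3 \left(2 - 4\right) = 3 \left(-2\right) = -6$)
$n{\left(B \right)} = \frac{B + \frac{-6 + B}{2 B}}{11 + B}$ ($n{\left(B \right)} = \frac{B + \frac{-6 + B}{B + B}}{B + 11} = \frac{B + \frac{-6 + B}{2 B}}{11 + B}$)
$-29 + 26 n{\left(L \right)} = -29 + 26 \frac{-3 + \left(-6\right)^{2} + \frac{1}{2} \left(-6\right)}{\left(-6\right) \left(11 - 6\right)} = -29 + 26 \left(- \frac{-3 + 36 - 3}{6 \cdot 5}\right) = -29 + 26 \left(\left(- \frac{1}{6}\right) \frac{1}{5} \cdot 30\right) = -29 + 26 \left(-1\right) = -29 - 26 = -55$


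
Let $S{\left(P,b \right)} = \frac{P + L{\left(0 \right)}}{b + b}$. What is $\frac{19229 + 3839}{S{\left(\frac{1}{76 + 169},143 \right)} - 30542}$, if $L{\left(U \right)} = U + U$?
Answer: $- \frac{1616374760}{2140077939} \approx -0.75529$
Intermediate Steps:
$L{\left(U \right)} = 2 U$
$S{\left(P,b \right)} = \frac{P}{2 b}$ ($S{\left(P,b \right)} = \frac{P + 2 \cdot 0}{b + b} = \frac{P + 0}{2 b} = P \frac{1}{2 b} = \frac{P}{2 b}$)
$\frac{19229 + 3839}{S{\left(\frac{1}{76 + 169},143 \right)} - 30542} = \frac{19229 + 3839}{\frac{1}{2 \left(76 + 169\right) 143} - 30542} = \frac{23068}{\frac{1}{2} \cdot \frac{1}{245} \cdot \frac{1}{143} - 30542} = \frac{23068}{\frac{1}{70070} - 30542} = \frac{23068}{- \frac{2140077939}{70070}} = 23068 \left(- \frac{70070}{2140077939}\right) = - \frac{1616374760}{2140077939}$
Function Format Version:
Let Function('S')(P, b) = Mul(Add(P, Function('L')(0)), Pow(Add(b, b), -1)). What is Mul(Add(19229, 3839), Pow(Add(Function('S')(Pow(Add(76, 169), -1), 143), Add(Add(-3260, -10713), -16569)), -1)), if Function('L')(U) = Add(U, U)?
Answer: Rational(-1616374760, 2140077939) ≈ -0.75529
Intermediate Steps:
Function('L')(U) = Mul(2, U)
Function('S')(P, b) = Mul(Rational(1, 2), P, Pow(b, -1)) (Function('S')(P, b) = Mul(Add(P, Mul(2, 0)), Pow(Add(b, b), -1)) = Mul(Add(P, 0), Pow(Mul(2, b), -1)) = Mul(P, Mul(Rational(1, 2), Pow(b, -1))) = Mul(Rational(1, 2), P, Pow(b, -1)))
Mul(Add(19229, 3839), Pow(Add(Function('S')(Pow(Add(76, 169), -1), 143), Add(Add(-3260, -10713), -16569)), -1)) = Mul(Add(19229, 3839), Pow(Add(Mul(Rational(1, 2), Pow(Add(76, 169), -1), Pow(143, -1)), Add(Add(-3260, -10713), -16569)), -1)) = Mul(23068, Pow(Add(Mul(Rational(1, 2), Pow(245, -1), Rational(1, 143)), Add(-13973, -16569)), -1)) = Mul(23068, Pow(Add(Mul(Rational(1, 2), Rational(1, 245), Rational(1, 143)), -30542), -1)) = Mul(23068, Pow(Add(Rational(1, 70070), -30542), -1)) = Mul(23068, Pow(Rational(-2140077939, 70070), -1)) = Mul(23068, Rational(-70070, 2140077939)) = Rational(-1616374760, 2140077939)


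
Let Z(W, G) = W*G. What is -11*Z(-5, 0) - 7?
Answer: -7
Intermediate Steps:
Z(W, G) = G*W
-11*Z(-5, 0) - 7 = -0*(-5) - 7 = -11*0 - 7 = 0 - 7 = -7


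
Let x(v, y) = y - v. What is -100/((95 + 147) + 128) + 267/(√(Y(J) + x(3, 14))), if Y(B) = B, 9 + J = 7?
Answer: 3283/37 ≈ 88.730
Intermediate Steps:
J = -2 (J = -9 + 7 = -2)
-100/((95 + 147) + 128) + 267/(√(Y(J) + x(3, 14))) = -100/((95 + 147) + 128) + 267/(√(-2 + (14 - 1*3))) = -100/(242 + 128) + 267/(√(-2 + (14 - 3))) = -100/370 + 267/(√(-2 + 11)) = -100*1/370 + 267/(√9) = -10/37 + 267/3 = -10/37 + 267*(⅓) = -10/37 + 89 = 3283/37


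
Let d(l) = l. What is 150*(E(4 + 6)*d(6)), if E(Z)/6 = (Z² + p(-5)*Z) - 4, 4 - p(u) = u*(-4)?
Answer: -345600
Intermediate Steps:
p(u) = 4 + 4*u (p(u) = 4 - u*(-4) = 4 - (-4)*u = 4 + 4*u)
E(Z) = -24 - 96*Z + 6*Z² (E(Z) = 6*((Z² + (4 + 4*(-5))*Z) - 4) = 6*((Z² + (4 - 20)*Z) - 4) = 6*((Z² - 16*Z) - 4) = 6*(-4 + Z² - 16*Z) = -24 - 96*Z + 6*Z²)
150*(E(4 + 6)*d(6)) = 150*((-24 - 96*(4 + 6) + 6*(4 + 6)²)*6) = 150*((-24 - 96*10 + 6*10²)*6) = 150*((-24 - 960 + 6*100)*6) = 150*((-24 - 960 + 600)*6) = 150*(-384*6) = 150*(-2304) = -345600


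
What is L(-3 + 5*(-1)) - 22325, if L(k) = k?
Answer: -22333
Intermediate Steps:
L(-3 + 5*(-1)) - 22325 = (-3 + 5*(-1)) - 22325 = (-3 - 5) - 22325 = -8 - 22325 = -22333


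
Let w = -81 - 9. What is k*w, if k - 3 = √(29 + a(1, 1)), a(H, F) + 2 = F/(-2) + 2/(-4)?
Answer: -270 - 90*√26 ≈ -728.91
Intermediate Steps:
a(H, F) = -5/2 - F/2 (a(H, F) = -2 + (F/(-2) + 2/(-4)) = -2 + (F*(-½) + 2*(-¼)) = -2 + (-F/2 - ½) = -2 + (-½ - F/2) = -5/2 - F/2)
w = -90
k = 3 + √26 (k = 3 + √(29 + (-5/2 - ½*1)) = 3 + √(29 + (-5/2 - ½)) = 3 + √(29 - 3) = 3 + √26 ≈ 8.0990)
k*w = (3 + √26)*(-90) = -270 - 90*√26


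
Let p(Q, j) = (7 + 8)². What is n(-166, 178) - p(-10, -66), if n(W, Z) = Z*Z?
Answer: 31459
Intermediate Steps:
p(Q, j) = 225 (p(Q, j) = 15² = 225)
n(W, Z) = Z²
n(-166, 178) - p(-10, -66) = 178² - 1*225 = 31684 - 225 = 31459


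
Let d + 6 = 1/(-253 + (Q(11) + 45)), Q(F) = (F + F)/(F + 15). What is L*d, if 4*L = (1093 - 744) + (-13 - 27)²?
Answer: -31517279/10772 ≈ -2925.9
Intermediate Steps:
Q(F) = 2*F/(15 + F) (Q(F) = (2*F)/(15 + F) = 2*F/(15 + F))
d = -16171/2693 (d = -6 + 1/(-253 + (2*11/(15 + 11) + 45)) = -6 + 1/(-253 + (2*11/26 + 45)) = -6 + 1/(-253 + (2*11*(1/26) + 45)) = -6 + 1/(-253 + (11/13 + 45)) = -6 + 1/(-253 + 596/13) = -6 + 1/(-2693/13) = -6 - 13/2693 = -16171/2693 ≈ -6.0048)
L = 1949/4 (L = ((1093 - 744) + (-13 - 27)²)/4 = (349 + (-40)²)/4 = (349 + 1600)/4 = (¼)*1949 = 1949/4 ≈ 487.25)
L*d = (1949/4)*(-16171/2693) = -31517279/10772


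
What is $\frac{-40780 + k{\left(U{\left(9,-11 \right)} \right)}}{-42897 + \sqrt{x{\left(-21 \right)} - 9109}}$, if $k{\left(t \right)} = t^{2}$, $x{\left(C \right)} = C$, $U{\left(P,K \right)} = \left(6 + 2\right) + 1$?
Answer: $\frac{1745865003}{1840161739} + \frac{40699 i \sqrt{9130}}{1840161739} \approx 0.94876 + 0.0021133 i$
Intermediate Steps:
$U{\left(P,K \right)} = 9$ ($U{\left(P,K \right)} = 8 + 1 = 9$)
$\frac{-40780 + k{\left(U{\left(9,-11 \right)} \right)}}{-42897 + \sqrt{x{\left(-21 \right)} - 9109}} = \frac{-40780 + 9^{2}}{-42897 + \sqrt{-21 - 9109}} = \frac{-40780 + 81}{-42897 + \sqrt{-9130}} = - \frac{40699}{-42897 + i \sqrt{9130}}$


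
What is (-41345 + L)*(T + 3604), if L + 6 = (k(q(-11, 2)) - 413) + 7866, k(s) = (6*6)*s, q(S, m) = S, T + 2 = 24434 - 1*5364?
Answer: -777513568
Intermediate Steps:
T = 19068 (T = -2 + (24434 - 1*5364) = -2 + (24434 - 5364) = -2 + 19070 = 19068)
k(s) = 36*s
L = 7051 (L = -6 + ((36*(-11) - 413) + 7866) = -6 + ((-396 - 413) + 7866) = -6 + (-809 + 7866) = -6 + 7057 = 7051)
(-41345 + L)*(T + 3604) = (-41345 + 7051)*(19068 + 3604) = -34294*22672 = -777513568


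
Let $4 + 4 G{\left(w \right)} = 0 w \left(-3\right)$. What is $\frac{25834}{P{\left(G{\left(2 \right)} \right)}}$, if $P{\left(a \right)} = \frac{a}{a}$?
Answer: $25834$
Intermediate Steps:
$G{\left(w \right)} = -1$ ($G{\left(w \right)} = -1 + \frac{0 w \left(-3\right)}{4} = -1 + \frac{0 \left(-3\right)}{4} = -1 + \frac{1}{4} \cdot 0 = -1 + 0 = -1$)
$P{\left(a \right)} = 1$
$\frac{25834}{P{\left(G{\left(2 \right)} \right)}} = \frac{25834}{1} = 25834 \cdot 1 = 25834$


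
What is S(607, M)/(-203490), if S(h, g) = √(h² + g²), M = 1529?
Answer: -√2706290/203490 ≈ -0.0080843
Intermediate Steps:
S(h, g) = √(g² + h²)
S(607, M)/(-203490) = √(1529² + 607²)/(-203490) = √(2337841 + 368449)*(-1/203490) = √2706290*(-1/203490) = -√2706290/203490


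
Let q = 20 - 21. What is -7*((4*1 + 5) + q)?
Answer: -56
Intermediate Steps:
q = -1
-7*((4*1 + 5) + q) = -7*((4*1 + 5) - 1) = -7*((4 + 5) - 1) = -7*(9 - 1) = -7*8 = -56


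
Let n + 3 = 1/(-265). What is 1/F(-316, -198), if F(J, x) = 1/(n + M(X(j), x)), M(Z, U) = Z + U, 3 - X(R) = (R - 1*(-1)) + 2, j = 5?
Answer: -54591/265 ≈ -206.00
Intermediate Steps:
X(R) = -R (X(R) = 3 - ((R - 1*(-1)) + 2) = 3 - ((R + 1) + 2) = 3 - ((1 + R) + 2) = 3 - (3 + R) = 3 + (-3 - R) = -R)
M(Z, U) = U + Z
n = -796/265 (n = -3 + 1/(-265) = -3 - 1/265 = -796/265 ≈ -3.0038)
F(J, x) = 1/(-2121/265 + x) (F(J, x) = 1/(-796/265 + (x - 1*5)) = 1/(-796/265 + (x - 5)) = 1/(-796/265 + (-5 + x)) = 1/(-2121/265 + x))
1/F(-316, -198) = 1/(265/(-2121 + 265*(-198))) = 1/(265/(-2121 - 52470)) = 1/(265/(-54591)) = 1/(265*(-1/54591)) = 1/(-265/54591) = -54591/265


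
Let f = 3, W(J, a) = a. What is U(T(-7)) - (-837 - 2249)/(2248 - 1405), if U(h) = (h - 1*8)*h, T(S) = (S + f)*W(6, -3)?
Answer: 43550/843 ≈ 51.661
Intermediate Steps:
T(S) = -9 - 3*S (T(S) = (S + 3)*(-3) = (3 + S)*(-3) = -9 - 3*S)
U(h) = h*(-8 + h) (U(h) = (h - 8)*h = (-8 + h)*h = h*(-8 + h))
U(T(-7)) - (-837 - 2249)/(2248 - 1405) = (-9 - 3*(-7))*(-8 + (-9 - 3*(-7))) - (-837 - 2249)/(2248 - 1405) = (-9 + 21)*(-8 + (-9 + 21)) - (-3086)/843 = 12*(-8 + 12) - (-3086)/843 = 12*4 - 1*(-3086/843) = 48 + 3086/843 = 43550/843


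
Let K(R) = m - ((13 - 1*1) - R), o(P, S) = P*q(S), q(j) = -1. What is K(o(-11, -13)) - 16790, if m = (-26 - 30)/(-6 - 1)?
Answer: -16783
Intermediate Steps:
o(P, S) = -P (o(P, S) = P*(-1) = -P)
m = 8 (m = -56/(-7) = -56*(-1/7) = 8)
K(R) = -4 + R (K(R) = 8 - ((13 - 1*1) - R) = 8 - ((13 - 1) - R) = 8 - (12 - R) = 8 + (-12 + R) = -4 + R)
K(o(-11, -13)) - 16790 = (-4 - 1*(-11)) - 16790 = (-4 + 11) - 16790 = 7 - 16790 = -16783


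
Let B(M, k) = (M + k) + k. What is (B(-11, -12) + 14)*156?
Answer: -3276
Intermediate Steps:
B(M, k) = M + 2*k
(B(-11, -12) + 14)*156 = ((-11 + 2*(-12)) + 14)*156 = ((-11 - 24) + 14)*156 = (-35 + 14)*156 = -21*156 = -3276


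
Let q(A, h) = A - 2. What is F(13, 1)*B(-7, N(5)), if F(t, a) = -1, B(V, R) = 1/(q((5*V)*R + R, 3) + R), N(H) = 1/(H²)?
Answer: 25/83 ≈ 0.30120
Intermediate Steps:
N(H) = H⁻²
q(A, h) = -2 + A
B(V, R) = 1/(-2 + 2*R + 5*R*V) (B(V, R) = 1/((-2 + ((5*V)*R + R)) + R) = 1/((-2 + (5*R*V + R)) + R) = 1/((-2 + (R + 5*R*V)) + R) = 1/((-2 + R + 5*R*V) + R) = 1/(-2 + 2*R + 5*R*V))
F(13, 1)*B(-7, N(5)) = -1/(-2 + 5⁻² + (1 + 5*(-7))/5²) = -1/(-2 + 1/25 + (1 - 35)/25) = -1/(-2 + 1/25 + (1/25)*(-34)) = -1/(-2 + 1/25 - 34/25) = -1/(-83/25) = -1*(-25/83) = 25/83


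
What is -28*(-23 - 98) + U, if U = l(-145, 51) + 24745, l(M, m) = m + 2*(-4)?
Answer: 28176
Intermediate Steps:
l(M, m) = -8 + m (l(M, m) = m - 8 = -8 + m)
U = 24788 (U = (-8 + 51) + 24745 = 43 + 24745 = 24788)
-28*(-23 - 98) + U = -28*(-23 - 98) + 24788 = -28*(-121) + 24788 = 3388 + 24788 = 28176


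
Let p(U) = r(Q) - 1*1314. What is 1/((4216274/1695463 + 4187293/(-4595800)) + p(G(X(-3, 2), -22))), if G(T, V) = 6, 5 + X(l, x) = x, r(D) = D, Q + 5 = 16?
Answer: -708364441400/921882707898969 ≈ -0.00076839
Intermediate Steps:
Q = 11 (Q = -5 + 16 = 11)
X(l, x) = -5 + x
p(U) = -1303 (p(U) = 11 - 1*1314 = 11 - 1314 = -1303)
1/((4216274/1695463 + 4187293/(-4595800)) + p(G(X(-3, 2), -22))) = 1/((4216274/1695463 + 4187293/(-4595800)) - 1303) = 1/((4216274*(1/1695463) + 4187293*(-1/4595800)) - 1303) = 1/((4216274/1695463 - 380663/417800) - 1303) = 1/(1116159245231/708364441400 - 1303) = 1/(-921882707898969/708364441400) = -708364441400/921882707898969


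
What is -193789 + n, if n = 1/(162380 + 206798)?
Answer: -71542635441/369178 ≈ -1.9379e+5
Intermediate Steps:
n = 1/369178 ≈ 2.7087e-6
-193789 + n = -193789 + 1/369178 = -71542635441/369178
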